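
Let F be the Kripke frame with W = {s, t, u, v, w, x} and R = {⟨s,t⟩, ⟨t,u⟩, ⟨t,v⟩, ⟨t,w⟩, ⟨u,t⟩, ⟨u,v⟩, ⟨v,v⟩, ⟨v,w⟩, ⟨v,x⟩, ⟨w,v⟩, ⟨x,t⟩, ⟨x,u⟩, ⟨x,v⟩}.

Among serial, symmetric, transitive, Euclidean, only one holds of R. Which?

Serial: yes — every world has a successor (e.g. s R t).
Symmetric: no — s R t but not t R s.
Transitive: no — s R t and t R u, but not s R u.
Euclidean: no — t R u and t R w, but not u R w.
Only serial holds.

serial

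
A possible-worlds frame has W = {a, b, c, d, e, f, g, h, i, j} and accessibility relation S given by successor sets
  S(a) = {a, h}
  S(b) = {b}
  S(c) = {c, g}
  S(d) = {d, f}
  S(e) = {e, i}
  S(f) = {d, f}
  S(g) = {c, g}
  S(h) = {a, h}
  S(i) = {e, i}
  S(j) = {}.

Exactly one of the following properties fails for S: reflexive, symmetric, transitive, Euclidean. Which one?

Reflexive: no — j is not related to itself.
Symmetric: yes — every pair in S has its reverse in S.
Transitive: yes — every two-step S-path is closed by a direct edge.
Euclidean: yes — any two successors of a common world are S-related.
Only reflexive fails.

reflexive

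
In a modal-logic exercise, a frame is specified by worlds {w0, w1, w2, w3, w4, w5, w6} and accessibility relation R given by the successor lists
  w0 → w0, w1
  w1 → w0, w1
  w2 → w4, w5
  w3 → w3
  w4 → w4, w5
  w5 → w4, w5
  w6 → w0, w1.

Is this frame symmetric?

Symmetric: no — w2 R w4 but not w4 R w2.

No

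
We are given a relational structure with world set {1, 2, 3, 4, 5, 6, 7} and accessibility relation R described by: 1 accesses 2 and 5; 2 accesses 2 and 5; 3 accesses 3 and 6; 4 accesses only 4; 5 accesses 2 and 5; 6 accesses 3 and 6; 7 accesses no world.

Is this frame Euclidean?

Euclidean: yes — any two successors of a common world are R-related.

Yes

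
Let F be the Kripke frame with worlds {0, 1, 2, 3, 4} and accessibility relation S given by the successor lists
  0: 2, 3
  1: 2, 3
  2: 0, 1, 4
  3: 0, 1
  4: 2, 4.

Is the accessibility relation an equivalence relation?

Reflexive: no — 0 is not related to itself.
Symmetric: yes — every pair in S has its reverse in S.
Transitive: no — 0 S 2 and 2 S 1, but not 0 S 1.
So S is not an equivalence relation.

No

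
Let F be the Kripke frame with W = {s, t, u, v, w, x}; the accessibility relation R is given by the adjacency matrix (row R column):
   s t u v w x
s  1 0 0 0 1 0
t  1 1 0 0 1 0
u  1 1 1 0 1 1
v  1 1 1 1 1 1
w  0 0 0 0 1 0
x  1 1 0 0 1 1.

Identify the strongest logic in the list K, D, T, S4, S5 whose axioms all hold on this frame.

Serial (axiom D): yes — every world has a successor (e.g. s R s).
Reflexive (axiom T): yes — every world is R-related to itself.
Transitive (axiom 4): yes — every two-step R-path is closed by a direct edge.
Euclidean (axiom 5): no — t R w and t R s, but not w R s.
So F validates K, D, T, S4; S5 would additionally require R to be Euclidean. The strongest is S4.

S4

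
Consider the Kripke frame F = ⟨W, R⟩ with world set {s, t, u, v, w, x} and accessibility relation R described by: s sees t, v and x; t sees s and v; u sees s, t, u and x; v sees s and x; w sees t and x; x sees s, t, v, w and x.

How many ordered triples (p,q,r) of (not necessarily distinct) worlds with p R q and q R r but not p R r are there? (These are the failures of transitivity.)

21

Enumerating: (s,t,s), (s,v,s), (s,x,s), (s,x,w), (t,s,t), (t,s,x), (t,v,x), (u,s,v), (u,t,v), (u,x,v), (u,x,w), (v,s,t), … and 9 more.
Total: 21.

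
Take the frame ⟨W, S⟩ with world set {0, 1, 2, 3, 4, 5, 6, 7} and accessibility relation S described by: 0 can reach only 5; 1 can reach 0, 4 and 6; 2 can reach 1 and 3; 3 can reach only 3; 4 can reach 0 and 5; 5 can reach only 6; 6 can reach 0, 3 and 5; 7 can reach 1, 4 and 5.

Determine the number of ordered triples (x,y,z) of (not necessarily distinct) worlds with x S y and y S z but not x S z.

17

Enumerating: (0,5,6), (1,0,5), (1,4,5), (1,6,3), (1,6,5), (2,1,0), (2,1,4), (2,1,6), (4,5,6), (5,6,0), (5,6,3), (5,6,5), (6,5,6), (7,1,0), (7,1,6), (7,4,0), (7,5,6).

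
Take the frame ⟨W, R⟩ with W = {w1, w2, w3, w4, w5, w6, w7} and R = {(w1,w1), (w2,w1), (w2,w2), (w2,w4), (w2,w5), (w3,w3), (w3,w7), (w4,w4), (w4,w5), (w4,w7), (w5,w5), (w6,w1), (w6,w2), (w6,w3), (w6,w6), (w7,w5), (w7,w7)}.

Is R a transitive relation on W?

No

Transitive: no — w2 R w4 and w4 R w7, but not w2 R w7.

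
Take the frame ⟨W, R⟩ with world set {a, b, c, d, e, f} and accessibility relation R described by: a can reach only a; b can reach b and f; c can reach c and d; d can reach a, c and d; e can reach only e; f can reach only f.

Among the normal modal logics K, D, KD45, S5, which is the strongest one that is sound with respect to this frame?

D

Serial (axiom D): yes — every world has a successor (e.g. a R a).
Euclidean (axiom 5): no — d R a and d R c, but not a R c.
Transitive (axiom 4): no — c R d and d R a, but not c R a.
Reflexive (axiom T): yes — every world is R-related to itself.
So F validates K, D; KD45 would additionally require R to be Euclidean and transitive. The strongest is D.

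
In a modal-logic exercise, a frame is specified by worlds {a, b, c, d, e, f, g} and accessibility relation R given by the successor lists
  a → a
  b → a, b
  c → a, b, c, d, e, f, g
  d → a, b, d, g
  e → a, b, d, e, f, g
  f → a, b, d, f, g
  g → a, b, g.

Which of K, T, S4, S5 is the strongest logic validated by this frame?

S4

Reflexive (axiom T): yes — every world is R-related to itself.
Transitive (axiom 4): yes — every two-step R-path is closed by a direct edge.
Euclidean (axiom 5): no — c R a and c R b, but not a R b.
So F validates K, T, S4; S5 would additionally require R to be Euclidean. The strongest is S4.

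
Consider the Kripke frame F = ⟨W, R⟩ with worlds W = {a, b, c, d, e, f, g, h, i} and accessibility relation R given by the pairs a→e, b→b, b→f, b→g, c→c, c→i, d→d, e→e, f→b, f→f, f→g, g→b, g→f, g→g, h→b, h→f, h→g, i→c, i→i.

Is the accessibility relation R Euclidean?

Yes

Euclidean: yes — any two successors of a common world are R-related.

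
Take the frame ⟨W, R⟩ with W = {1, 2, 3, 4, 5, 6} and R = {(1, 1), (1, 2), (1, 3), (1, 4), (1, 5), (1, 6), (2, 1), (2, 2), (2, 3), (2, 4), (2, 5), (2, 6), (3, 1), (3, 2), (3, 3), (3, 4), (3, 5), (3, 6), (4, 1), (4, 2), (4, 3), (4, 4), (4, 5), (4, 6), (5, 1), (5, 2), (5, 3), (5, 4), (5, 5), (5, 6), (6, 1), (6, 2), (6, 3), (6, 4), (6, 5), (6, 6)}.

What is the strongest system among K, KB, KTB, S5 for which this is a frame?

S5

Symmetric (axiom B): yes — every pair in R has its reverse in R.
Reflexive (axiom T): yes — every world is R-related to itself.
Euclidean (axiom 5): yes — any two successors of a common world are R-related.
So F validates K, KB, KTB, S5. The strongest is S5.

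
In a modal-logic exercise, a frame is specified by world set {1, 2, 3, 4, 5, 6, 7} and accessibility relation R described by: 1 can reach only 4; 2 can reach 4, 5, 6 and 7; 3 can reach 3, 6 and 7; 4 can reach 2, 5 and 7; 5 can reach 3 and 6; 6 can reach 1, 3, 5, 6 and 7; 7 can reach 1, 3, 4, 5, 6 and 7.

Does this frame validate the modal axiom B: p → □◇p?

The schema B characterises exactly the symmetric frames.
Symmetric: no — 1 R 4 but not 4 R 1.

No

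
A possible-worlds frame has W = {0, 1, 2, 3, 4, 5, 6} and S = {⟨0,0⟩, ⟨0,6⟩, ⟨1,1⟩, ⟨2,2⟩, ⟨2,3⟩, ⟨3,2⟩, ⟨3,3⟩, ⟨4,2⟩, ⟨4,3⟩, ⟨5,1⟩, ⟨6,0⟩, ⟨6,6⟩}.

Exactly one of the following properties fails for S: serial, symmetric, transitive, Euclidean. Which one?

symmetric

Serial: yes — every world has a successor (e.g. 0 S 0).
Symmetric: no — 4 S 2 but not 2 S 4.
Transitive: yes — every two-step S-path is closed by a direct edge.
Euclidean: yes — any two successors of a common world are S-related.
Only symmetric fails.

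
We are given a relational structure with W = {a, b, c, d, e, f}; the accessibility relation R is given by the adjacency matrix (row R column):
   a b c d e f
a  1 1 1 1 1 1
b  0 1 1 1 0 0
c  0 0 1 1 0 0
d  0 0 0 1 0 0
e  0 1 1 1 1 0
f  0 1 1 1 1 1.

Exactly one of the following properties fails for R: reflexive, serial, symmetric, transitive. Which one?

symmetric

Reflexive: yes — every world is R-related to itself.
Serial: yes — every world has a successor (e.g. a R a).
Symmetric: no — a R b but not b R a.
Transitive: yes — every two-step R-path is closed by a direct edge.
Only symmetric fails.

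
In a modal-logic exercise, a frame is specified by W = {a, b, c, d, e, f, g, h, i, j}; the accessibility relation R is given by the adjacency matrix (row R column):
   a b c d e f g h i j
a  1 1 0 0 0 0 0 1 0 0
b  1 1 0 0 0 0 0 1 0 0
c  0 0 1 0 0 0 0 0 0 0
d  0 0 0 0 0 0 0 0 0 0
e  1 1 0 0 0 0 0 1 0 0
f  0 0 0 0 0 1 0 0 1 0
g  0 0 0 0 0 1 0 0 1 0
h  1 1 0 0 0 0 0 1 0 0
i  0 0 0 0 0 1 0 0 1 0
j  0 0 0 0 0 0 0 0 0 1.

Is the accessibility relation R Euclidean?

Euclidean: yes — any two successors of a common world are R-related.

Yes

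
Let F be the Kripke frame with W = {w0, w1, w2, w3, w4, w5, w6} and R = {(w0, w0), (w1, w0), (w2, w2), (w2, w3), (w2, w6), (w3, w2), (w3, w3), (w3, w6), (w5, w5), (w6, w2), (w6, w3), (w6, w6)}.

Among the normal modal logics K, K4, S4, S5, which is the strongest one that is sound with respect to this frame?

K4

Transitive (axiom 4): yes — every two-step R-path is closed by a direct edge.
Reflexive (axiom T): no — w1 is not related to itself.
Euclidean (axiom 5): yes — any two successors of a common world are R-related.
So F validates K, K4; S4 would additionally require R to be reflexive. The strongest is K4.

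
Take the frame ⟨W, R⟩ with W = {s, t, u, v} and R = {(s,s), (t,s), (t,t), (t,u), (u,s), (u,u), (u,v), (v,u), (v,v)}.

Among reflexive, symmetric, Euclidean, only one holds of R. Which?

reflexive

Reflexive: yes — every world is R-related to itself.
Symmetric: no — t R s but not s R t.
Euclidean: no — t R s and t R u, but not s R u.
Only reflexive holds.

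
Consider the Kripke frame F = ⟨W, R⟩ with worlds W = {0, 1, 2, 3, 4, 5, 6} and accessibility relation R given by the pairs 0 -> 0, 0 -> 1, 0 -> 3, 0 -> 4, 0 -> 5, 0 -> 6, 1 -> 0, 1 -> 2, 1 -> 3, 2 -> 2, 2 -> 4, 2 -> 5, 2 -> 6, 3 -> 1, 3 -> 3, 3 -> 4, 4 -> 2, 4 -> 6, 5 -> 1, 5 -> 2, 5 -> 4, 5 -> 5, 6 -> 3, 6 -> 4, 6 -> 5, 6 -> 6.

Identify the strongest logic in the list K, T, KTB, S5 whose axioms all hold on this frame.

Reflexive (axiom T): no — 1 is not related to itself.
Symmetric (axiom B): no — 0 R 3 but not 3 R 0.
Euclidean (axiom 5): no — 0 R 1 and 0 R 4, but not 1 R 4.
So F validates K; T would additionally require R to be reflexive. The strongest is K.

K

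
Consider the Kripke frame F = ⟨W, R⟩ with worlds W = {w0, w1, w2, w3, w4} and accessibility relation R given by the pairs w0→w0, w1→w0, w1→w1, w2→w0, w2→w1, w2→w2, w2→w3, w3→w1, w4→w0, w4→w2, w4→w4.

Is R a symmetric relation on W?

No

Symmetric: no — w1 R w0 but not w0 R w1.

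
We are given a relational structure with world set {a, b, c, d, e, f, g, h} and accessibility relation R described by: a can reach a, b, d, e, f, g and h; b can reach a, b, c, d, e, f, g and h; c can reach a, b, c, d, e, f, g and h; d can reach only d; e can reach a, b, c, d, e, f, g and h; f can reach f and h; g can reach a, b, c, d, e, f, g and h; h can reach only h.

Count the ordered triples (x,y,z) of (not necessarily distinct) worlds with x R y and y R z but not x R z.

3

Enumerating: (a,b,c), (a,e,c), (a,g,c).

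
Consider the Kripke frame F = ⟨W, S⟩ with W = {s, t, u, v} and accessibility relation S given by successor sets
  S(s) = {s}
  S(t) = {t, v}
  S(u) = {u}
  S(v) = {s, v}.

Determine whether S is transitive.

No

Transitive: no — t S v and v S s, but not t S s.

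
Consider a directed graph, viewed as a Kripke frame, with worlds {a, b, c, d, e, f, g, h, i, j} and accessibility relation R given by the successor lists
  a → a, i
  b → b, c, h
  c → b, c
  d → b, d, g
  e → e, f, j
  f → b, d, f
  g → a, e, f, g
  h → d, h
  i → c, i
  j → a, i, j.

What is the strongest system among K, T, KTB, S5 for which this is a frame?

T

Reflexive (axiom T): yes — every world is R-related to itself.
Symmetric (axiom B): no — a R i but not i R a.
Euclidean (axiom 5): no — b R c and b R h, but not c R h.
So F validates K, T; KTB would additionally require R to be symmetric. The strongest is T.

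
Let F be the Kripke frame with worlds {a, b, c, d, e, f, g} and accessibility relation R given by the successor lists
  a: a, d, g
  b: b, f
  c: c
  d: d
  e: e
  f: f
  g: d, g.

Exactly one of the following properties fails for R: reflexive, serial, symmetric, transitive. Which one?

Reflexive: yes — every world is R-related to itself.
Serial: yes — every world has a successor (e.g. a R a).
Symmetric: no — a R d but not d R a.
Transitive: yes — every two-step R-path is closed by a direct edge.
Only symmetric fails.

symmetric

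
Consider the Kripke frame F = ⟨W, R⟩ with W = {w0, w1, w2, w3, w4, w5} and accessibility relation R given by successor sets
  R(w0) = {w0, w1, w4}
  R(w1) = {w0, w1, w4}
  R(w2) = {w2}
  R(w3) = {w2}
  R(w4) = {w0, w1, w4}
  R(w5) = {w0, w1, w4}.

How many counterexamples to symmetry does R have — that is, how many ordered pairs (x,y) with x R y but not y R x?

Enumerating: (w3,w2), (w5,w0), (w5,w1), (w5,w4).

4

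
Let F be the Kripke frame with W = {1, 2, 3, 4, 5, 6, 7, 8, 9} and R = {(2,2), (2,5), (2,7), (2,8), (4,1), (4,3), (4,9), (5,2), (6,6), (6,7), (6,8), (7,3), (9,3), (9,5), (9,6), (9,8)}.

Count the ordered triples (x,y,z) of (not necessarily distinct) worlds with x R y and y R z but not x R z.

Enumerating: (2,7,3), (4,9,5), (4,9,6), (4,9,8), (5,2,5), (5,2,7), (5,2,8), (6,7,3), (9,5,2), (9,6,7).

10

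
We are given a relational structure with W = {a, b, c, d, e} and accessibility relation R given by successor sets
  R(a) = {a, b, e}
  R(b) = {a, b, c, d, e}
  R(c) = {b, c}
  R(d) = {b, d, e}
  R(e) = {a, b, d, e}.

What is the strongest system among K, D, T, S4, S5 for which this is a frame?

T

Serial (axiom D): yes — every world has a successor (e.g. a R a).
Reflexive (axiom T): yes — every world is R-related to itself.
Transitive (axiom 4): no — a R b and b R c, but not a R c.
Euclidean (axiom 5): no — b R a and b R c, but not a R c.
So F validates K, D, T; S4 would additionally require R to be transitive. The strongest is T.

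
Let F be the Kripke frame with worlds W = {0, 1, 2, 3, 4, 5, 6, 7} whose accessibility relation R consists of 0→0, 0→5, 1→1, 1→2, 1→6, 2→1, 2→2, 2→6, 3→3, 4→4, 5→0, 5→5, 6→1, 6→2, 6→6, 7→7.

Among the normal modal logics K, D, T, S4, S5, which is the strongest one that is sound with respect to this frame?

Serial (axiom D): yes — every world has a successor (e.g. 0 R 0).
Reflexive (axiom T): yes — every world is R-related to itself.
Transitive (axiom 4): yes — every two-step R-path is closed by a direct edge.
Euclidean (axiom 5): yes — any two successors of a common world are R-related.
So F validates K, D, T, S4, S5. The strongest is S5.

S5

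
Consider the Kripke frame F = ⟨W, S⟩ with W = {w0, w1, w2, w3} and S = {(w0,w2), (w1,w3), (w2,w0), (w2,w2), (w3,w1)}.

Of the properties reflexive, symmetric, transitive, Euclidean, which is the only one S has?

Reflexive: no — w0 is not related to itself.
Symmetric: yes — every pair in S has its reverse in S.
Transitive: no — w0 S w2 and w2 S w0, but not w0 S w0.
Euclidean: no — w1 S w3 and w1 S w3, but not w3 S w3.
Only symmetric holds.

symmetric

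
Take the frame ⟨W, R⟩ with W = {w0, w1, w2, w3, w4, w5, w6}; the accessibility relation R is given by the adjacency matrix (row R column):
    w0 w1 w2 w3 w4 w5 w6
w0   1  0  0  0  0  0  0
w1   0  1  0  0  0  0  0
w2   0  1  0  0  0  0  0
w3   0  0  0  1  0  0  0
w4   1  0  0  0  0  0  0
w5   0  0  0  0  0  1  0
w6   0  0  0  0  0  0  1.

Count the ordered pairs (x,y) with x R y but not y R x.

Enumerating: (w2,w1), (w4,w0).

2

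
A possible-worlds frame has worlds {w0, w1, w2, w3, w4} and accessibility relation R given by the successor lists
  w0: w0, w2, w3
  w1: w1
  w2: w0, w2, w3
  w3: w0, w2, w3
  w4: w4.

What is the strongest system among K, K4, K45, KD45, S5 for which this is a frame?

S5

Transitive (axiom 4): yes — every two-step R-path is closed by a direct edge.
Euclidean (axiom 5): yes — any two successors of a common world are R-related.
Serial (axiom D): yes — every world has a successor (e.g. w0 R w0).
Reflexive (axiom T): yes — every world is R-related to itself.
So F validates K, K4, K45, KD45, S5. The strongest is S5.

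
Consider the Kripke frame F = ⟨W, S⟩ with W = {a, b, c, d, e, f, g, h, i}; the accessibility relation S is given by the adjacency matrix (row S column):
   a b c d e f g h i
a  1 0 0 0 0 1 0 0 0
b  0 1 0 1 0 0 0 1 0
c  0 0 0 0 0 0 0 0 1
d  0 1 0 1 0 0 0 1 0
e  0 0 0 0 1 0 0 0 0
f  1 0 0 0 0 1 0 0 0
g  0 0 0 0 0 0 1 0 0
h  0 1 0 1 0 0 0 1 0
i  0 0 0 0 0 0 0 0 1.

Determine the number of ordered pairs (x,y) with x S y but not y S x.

Enumerating: (c,i).

1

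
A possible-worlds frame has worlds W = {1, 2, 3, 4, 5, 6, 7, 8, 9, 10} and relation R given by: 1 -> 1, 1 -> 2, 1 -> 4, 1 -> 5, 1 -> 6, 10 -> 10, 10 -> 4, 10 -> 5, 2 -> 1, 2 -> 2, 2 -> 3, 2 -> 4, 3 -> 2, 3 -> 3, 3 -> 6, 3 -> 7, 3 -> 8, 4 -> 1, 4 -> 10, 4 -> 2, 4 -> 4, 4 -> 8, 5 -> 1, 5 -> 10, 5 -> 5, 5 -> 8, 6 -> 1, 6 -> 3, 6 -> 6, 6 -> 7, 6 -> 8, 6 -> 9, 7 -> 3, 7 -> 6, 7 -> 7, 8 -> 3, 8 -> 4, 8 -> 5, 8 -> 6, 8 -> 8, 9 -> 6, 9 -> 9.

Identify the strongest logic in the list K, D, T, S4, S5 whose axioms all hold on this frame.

Serial (axiom D): yes — every world has a successor (e.g. 1 R 1).
Reflexive (axiom T): yes — every world is R-related to itself.
Transitive (axiom 4): no — 1 R 2 and 2 R 3, but not 1 R 3.
Euclidean (axiom 5): no — 1 R 2 and 1 R 5, but not 2 R 5.
So F validates K, D, T; S4 would additionally require R to be transitive. The strongest is T.

T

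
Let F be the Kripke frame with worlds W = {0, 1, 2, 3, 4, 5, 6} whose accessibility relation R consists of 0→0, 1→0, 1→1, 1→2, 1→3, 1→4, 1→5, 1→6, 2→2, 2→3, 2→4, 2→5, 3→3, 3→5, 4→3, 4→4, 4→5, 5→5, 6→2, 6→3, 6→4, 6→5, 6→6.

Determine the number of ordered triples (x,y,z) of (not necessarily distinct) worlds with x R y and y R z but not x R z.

0

R is transitive; there are no such tuples.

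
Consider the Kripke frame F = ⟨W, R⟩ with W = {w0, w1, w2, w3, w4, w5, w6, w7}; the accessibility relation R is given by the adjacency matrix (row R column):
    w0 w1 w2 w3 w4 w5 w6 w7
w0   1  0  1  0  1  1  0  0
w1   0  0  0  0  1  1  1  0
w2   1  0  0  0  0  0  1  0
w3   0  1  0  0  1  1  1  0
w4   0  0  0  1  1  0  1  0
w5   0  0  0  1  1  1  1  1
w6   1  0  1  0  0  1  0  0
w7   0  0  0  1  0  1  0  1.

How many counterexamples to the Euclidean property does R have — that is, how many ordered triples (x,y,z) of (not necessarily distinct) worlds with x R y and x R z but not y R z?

Enumerating: (w0,w2,w2), (w0,w2,w4), (w0,w2,w5), (w0,w4,w0), (w0,w4,w2), (w0,w4,w5), (w0,w5,w0), (w0,w5,w2), (w1,w4,w5), (w1,w6,w4), (w1,w6,w6), (w2,w0,w6), … and 28 more.
Total: 40.

40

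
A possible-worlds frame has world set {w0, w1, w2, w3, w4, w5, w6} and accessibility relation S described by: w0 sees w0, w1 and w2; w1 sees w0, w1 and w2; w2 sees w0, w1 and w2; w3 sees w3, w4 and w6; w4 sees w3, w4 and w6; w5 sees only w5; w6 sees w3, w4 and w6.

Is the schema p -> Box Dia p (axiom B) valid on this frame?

Yes

By correspondence theory, B is valid on a frame iff S is symmetric.
Symmetric: yes — every pair in S has its reverse in S.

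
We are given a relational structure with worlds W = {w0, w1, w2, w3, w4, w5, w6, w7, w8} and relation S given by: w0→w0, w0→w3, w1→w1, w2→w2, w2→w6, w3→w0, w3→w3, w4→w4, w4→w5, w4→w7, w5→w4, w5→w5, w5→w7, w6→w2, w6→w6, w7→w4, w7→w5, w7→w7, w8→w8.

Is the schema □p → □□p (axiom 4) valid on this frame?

Yes

By correspondence theory, 4 is valid on a frame iff S is transitive.
Transitive: yes — every two-step S-path is closed by a direct edge.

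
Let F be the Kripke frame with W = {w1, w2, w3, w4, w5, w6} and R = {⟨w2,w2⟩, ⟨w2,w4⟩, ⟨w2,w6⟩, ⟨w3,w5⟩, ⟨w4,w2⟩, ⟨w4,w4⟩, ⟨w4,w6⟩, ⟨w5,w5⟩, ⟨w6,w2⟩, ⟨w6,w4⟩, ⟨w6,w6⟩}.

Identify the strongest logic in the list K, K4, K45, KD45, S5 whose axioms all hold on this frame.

K45

Transitive (axiom 4): yes — every two-step R-path is closed by a direct edge.
Euclidean (axiom 5): yes — any two successors of a common world are R-related.
Serial (axiom D): no — w1 has no R-successor.
Reflexive (axiom T): no — w1 is not related to itself.
So F validates K, K4, K45; KD45 would additionally require R to be serial. The strongest is K45.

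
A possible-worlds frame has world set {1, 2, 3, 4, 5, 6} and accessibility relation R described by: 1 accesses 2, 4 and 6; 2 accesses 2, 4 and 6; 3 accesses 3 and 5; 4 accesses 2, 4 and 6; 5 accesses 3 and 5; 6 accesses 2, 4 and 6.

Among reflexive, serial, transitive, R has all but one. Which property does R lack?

reflexive

Reflexive: no — 1 is not related to itself.
Serial: yes — every world has a successor (e.g. 1 R 2).
Transitive: yes — every two-step R-path is closed by a direct edge.
Only reflexive fails.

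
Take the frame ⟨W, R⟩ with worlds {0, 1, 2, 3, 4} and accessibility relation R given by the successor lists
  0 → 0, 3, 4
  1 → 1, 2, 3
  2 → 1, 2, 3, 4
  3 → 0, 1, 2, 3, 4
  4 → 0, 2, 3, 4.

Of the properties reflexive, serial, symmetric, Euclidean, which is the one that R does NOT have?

Euclidean

Reflexive: yes — every world is R-related to itself.
Serial: yes — every world has a successor (e.g. 0 R 0).
Symmetric: yes — every pair in R has its reverse in R.
Euclidean: no — 2 R 1 and 2 R 4, but not 1 R 4.
Only Euclidean fails.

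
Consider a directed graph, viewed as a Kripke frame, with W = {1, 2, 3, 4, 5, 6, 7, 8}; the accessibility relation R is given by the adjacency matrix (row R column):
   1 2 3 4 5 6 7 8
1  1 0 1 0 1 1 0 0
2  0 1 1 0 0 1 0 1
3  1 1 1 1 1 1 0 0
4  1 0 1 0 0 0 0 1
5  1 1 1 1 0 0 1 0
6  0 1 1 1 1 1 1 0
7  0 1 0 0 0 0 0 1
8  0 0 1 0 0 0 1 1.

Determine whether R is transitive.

Transitive: no — 1 R 3 and 3 R 2, but not 1 R 2.

No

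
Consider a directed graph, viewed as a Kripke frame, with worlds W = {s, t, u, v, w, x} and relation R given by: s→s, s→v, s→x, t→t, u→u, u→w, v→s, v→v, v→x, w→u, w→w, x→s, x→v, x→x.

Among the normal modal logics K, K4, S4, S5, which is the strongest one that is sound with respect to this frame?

Transitive (axiom 4): yes — every two-step R-path is closed by a direct edge.
Reflexive (axiom T): yes — every world is R-related to itself.
Euclidean (axiom 5): yes — any two successors of a common world are R-related.
So F validates K, K4, S4, S5. The strongest is S5.

S5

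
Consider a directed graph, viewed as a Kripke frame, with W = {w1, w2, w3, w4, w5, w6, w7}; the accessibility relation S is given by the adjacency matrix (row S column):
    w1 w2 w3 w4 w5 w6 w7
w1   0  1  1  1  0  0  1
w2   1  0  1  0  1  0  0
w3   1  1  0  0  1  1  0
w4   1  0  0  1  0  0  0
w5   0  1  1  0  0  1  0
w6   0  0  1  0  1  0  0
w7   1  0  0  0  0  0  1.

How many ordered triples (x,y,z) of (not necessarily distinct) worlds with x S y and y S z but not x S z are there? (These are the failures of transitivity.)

Enumerating: (w1,w2,w1), (w1,w2,w5), (w1,w3,w1), (w1,w3,w5), (w1,w3,w6), (w1,w4,w1), (w1,w7,w1), (w2,w1,w2), (w2,w1,w4), (w2,w1,w7), (w2,w3,w2), (w2,w3,w6), … and 24 more.
Total: 36.

36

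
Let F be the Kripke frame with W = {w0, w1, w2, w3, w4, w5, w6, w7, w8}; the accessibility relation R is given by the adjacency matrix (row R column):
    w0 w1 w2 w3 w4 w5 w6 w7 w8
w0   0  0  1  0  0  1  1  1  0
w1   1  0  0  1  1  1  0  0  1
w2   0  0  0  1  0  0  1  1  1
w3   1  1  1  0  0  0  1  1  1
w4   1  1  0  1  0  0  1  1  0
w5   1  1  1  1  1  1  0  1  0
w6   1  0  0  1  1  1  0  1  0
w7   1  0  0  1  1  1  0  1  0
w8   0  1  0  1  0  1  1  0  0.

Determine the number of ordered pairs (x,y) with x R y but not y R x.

Enumerating: (w0,w2), (w1,w0), (w2,w6), (w2,w7), (w2,w8), (w3,w0), (w4,w0), (w4,w3), (w5,w2), (w5,w3), (w5,w4), (w6,w5), (w6,w7), (w8,w5), (w8,w6).

15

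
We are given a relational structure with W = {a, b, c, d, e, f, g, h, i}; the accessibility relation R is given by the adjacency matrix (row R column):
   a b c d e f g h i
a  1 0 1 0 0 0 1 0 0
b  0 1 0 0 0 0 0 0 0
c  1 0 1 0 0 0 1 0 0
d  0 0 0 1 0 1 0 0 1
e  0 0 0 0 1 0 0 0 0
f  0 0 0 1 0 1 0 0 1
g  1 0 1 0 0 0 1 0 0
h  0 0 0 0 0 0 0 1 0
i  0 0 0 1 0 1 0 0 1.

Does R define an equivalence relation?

Yes

Reflexive: yes — every world is R-related to itself.
Symmetric: yes — every pair in R has its reverse in R.
Transitive: yes — every two-step R-path is closed by a direct edge.
So R is an equivalence relation.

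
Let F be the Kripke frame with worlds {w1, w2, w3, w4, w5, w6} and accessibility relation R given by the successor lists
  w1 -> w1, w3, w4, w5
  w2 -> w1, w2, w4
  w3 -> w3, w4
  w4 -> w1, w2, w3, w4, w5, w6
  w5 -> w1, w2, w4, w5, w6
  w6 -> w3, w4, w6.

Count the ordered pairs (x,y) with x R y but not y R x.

5

Enumerating: (w1,w3), (w2,w1), (w5,w2), (w5,w6), (w6,w3).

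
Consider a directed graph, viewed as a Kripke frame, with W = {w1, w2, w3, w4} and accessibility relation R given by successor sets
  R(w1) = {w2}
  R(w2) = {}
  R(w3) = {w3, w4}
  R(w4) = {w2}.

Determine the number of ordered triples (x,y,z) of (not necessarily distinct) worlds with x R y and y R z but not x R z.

Enumerating: (w3,w4,w2).

1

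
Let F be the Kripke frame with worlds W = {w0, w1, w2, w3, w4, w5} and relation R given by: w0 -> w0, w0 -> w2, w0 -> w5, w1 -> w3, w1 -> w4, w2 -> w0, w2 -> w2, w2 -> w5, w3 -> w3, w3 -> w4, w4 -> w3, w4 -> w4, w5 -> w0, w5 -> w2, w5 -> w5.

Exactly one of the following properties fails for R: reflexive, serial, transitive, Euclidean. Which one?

Reflexive: no — w1 is not related to itself.
Serial: yes — every world has a successor (e.g. w0 R w0).
Transitive: yes — every two-step R-path is closed by a direct edge.
Euclidean: yes — any two successors of a common world are R-related.
Only reflexive fails.

reflexive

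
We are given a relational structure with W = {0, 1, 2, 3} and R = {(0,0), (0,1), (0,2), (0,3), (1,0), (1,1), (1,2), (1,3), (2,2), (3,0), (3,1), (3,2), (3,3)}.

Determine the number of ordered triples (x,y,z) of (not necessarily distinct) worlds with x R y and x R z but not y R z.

9

Enumerating: (0,2,0), (0,2,1), (0,2,3), (1,2,0), (1,2,1), (1,2,3), (3,2,0), (3,2,1), (3,2,3).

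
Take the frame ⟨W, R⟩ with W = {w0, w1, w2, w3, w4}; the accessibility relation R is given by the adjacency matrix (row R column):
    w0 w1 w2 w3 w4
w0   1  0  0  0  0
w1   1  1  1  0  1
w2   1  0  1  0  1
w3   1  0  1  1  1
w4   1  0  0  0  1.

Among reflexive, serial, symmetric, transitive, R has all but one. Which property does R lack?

symmetric

Reflexive: yes — every world is R-related to itself.
Serial: yes — every world has a successor (e.g. w0 R w0).
Symmetric: no — w1 R w0 but not w0 R w1.
Transitive: yes — every two-step R-path is closed by a direct edge.
Only symmetric fails.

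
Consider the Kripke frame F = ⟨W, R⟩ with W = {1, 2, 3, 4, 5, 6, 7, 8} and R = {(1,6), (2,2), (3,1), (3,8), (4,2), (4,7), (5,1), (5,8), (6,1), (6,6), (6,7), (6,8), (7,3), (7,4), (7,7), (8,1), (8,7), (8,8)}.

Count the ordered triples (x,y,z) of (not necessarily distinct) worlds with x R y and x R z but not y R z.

23

Enumerating: (3,1,1), (3,1,8), (4,2,7), (4,7,2), (5,1,1), (5,1,8), (6,1,1), (6,1,7), (6,1,8), (6,7,1), (6,7,6), (6,7,8), … and 11 more.
Total: 23.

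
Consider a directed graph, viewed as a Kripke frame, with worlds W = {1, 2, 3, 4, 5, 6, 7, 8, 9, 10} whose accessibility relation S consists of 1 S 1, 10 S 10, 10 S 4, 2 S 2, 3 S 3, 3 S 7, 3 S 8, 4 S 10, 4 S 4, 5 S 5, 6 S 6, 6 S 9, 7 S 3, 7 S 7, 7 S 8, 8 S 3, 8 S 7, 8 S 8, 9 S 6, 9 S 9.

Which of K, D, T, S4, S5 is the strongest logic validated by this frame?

S5

Serial (axiom D): yes — every world has a successor (e.g. 1 S 1).
Reflexive (axiom T): yes — every world is S-related to itself.
Transitive (axiom 4): yes — every two-step S-path is closed by a direct edge.
Euclidean (axiom 5): yes — any two successors of a common world are S-related.
So F validates K, D, T, S4, S5. The strongest is S5.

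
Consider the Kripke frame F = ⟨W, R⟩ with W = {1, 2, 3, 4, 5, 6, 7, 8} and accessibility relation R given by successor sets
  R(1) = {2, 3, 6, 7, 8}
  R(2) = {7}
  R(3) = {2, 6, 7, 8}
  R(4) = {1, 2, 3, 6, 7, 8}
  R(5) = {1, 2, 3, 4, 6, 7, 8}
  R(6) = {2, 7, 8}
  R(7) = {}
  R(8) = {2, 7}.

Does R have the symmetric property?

Symmetric: no — 1 R 2 but not 2 R 1.

No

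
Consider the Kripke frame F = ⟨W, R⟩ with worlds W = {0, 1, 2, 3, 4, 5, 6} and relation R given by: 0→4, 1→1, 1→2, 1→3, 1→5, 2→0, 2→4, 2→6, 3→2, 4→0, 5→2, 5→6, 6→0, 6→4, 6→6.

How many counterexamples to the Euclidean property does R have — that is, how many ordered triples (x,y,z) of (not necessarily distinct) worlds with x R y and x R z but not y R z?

23

Enumerating: (0,4,4), (1,2,1), (1,2,2), (1,2,3), (1,2,5), (1,3,1), (1,3,3), (1,3,5), (1,5,1), (1,5,3), (1,5,5), (2,0,0), … and 11 more.
Total: 23.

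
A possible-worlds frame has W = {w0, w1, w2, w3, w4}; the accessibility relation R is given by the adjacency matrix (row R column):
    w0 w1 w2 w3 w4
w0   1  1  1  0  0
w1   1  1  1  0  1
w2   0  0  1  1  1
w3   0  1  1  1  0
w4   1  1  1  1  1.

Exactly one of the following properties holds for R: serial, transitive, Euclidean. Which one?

Serial: yes — every world has a successor (e.g. w0 R w0).
Transitive: no — w0 R w1 and w1 R w4, but not w0 R w4.
Euclidean: no — w0 R w2 and w0 R w1, but not w2 R w1.
Only serial holds.

serial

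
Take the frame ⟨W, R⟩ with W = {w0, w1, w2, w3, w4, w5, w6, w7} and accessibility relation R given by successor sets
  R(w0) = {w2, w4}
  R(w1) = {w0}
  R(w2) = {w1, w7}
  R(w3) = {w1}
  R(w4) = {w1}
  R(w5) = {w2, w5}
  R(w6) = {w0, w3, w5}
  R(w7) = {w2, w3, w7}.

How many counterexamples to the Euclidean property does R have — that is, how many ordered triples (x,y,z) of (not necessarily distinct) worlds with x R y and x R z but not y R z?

25

Enumerating: (w0,w2,w2), (w0,w2,w4), (w0,w4,w2), (w0,w4,w4), (w1,w0,w0), (w2,w1,w1), (w2,w1,w7), (w2,w7,w1), (w3,w1,w1), (w4,w1,w1), (w5,w2,w2), (w5,w2,w5), … and 13 more.
Total: 25.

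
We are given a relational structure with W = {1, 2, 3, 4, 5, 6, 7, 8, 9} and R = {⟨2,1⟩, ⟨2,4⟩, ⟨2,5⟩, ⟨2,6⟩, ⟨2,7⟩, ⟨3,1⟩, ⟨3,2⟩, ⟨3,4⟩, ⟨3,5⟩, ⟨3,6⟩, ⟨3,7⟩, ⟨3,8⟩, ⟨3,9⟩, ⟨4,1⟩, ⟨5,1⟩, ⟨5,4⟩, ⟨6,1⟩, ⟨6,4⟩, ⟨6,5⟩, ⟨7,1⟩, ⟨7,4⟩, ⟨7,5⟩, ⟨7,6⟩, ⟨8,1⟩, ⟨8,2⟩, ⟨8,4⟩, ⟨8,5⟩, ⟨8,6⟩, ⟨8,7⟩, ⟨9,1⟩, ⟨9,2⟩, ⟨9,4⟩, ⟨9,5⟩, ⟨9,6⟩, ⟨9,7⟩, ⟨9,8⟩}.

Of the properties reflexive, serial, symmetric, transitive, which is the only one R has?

Reflexive: no — 1 is not related to itself.
Serial: no — 1 has no R-successor.
Symmetric: no — 2 R 1 but not 1 R 2.
Transitive: yes — every two-step R-path is closed by a direct edge.
Only transitive holds.

transitive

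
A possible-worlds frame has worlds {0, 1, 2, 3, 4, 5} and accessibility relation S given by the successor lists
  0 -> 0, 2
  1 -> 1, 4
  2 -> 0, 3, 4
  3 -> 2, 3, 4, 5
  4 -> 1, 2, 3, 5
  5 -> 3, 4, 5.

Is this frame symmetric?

Symmetric: yes — every pair in S has its reverse in S.

Yes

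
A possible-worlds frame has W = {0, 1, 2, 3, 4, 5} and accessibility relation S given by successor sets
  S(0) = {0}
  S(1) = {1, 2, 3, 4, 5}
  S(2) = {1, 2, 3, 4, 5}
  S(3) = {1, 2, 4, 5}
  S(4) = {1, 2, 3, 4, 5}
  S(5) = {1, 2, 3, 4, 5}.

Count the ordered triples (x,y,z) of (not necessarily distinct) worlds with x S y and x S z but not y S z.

4

Enumerating: (1,3,3), (2,3,3), (4,3,3), (5,3,3).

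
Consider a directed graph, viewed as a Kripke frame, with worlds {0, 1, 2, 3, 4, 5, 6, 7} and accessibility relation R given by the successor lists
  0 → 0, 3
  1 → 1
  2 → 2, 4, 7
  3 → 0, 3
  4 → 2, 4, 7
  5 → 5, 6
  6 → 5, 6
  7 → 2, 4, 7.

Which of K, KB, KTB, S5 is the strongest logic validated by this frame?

S5

Symmetric (axiom B): yes — every pair in R has its reverse in R.
Reflexive (axiom T): yes — every world is R-related to itself.
Euclidean (axiom 5): yes — any two successors of a common world are R-related.
So F validates K, KB, KTB, S5. The strongest is S5.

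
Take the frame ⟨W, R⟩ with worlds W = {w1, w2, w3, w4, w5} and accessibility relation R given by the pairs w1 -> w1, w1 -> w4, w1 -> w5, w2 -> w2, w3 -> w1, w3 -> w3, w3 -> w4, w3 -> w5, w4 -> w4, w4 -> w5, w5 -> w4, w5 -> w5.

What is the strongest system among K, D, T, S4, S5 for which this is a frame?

S4

Serial (axiom D): yes — every world has a successor (e.g. w1 R w1).
Reflexive (axiom T): yes — every world is R-related to itself.
Transitive (axiom 4): yes — every two-step R-path is closed by a direct edge.
Euclidean (axiom 5): no — w3 R w4 and w3 R w1, but not w4 R w1.
So F validates K, D, T, S4; S5 would additionally require R to be Euclidean. The strongest is S4.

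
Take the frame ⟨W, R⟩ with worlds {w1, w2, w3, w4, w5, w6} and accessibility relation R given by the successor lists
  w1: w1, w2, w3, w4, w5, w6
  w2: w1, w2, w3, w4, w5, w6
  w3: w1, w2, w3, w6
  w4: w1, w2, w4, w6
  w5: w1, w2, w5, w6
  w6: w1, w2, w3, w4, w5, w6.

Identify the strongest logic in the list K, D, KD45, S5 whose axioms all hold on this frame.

Serial (axiom D): yes — every world has a successor (e.g. w1 R w1).
Euclidean (axiom 5): no — w1 R w3 and w1 R w4, but not w3 R w4.
Transitive (axiom 4): no — w3 R w1 and w1 R w4, but not w3 R w4.
Reflexive (axiom T): yes — every world is R-related to itself.
So F validates K, D; KD45 would additionally require R to be Euclidean and transitive. The strongest is D.

D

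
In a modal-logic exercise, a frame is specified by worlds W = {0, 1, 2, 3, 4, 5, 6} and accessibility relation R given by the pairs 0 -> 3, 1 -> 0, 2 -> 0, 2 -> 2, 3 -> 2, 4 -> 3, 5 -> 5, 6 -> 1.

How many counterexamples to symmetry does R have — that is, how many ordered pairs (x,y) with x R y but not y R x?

6

Enumerating: (0,3), (1,0), (2,0), (3,2), (4,3), (6,1).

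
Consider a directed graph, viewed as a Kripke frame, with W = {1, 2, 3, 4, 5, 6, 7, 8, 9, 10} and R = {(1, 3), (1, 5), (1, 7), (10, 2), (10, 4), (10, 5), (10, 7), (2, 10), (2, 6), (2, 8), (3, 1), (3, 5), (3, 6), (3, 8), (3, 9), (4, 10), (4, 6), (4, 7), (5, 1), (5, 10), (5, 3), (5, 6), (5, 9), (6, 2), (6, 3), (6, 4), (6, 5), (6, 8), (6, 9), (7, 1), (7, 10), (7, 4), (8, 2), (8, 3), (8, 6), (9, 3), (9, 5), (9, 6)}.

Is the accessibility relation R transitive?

No

Transitive: no — 1 R 3 and 3 R 6, but not 1 R 6.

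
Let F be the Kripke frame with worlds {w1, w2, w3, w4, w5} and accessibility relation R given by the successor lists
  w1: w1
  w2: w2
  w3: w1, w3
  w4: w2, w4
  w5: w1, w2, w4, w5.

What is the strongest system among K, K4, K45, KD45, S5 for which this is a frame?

Transitive (axiom 4): yes — every two-step R-path is closed by a direct edge.
Euclidean (axiom 5): no — w5 R w1 and w5 R w2, but not w1 R w2.
Serial (axiom D): yes — every world has a successor (e.g. w1 R w1).
Reflexive (axiom T): yes — every world is R-related to itself.
So F validates K, K4; K45 would additionally require R to be Euclidean. The strongest is K4.

K4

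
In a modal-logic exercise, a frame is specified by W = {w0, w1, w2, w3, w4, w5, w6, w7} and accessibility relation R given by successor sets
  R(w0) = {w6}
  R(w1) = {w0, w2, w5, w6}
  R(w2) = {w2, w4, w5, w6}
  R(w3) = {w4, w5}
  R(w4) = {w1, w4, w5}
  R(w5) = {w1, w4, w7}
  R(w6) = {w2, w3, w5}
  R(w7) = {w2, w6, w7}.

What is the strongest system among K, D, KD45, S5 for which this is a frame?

Serial (axiom D): yes — every world has a successor (e.g. w0 R w6).
Euclidean (axiom 5): no — w1 R w0 and w1 R w2, but not w0 R w2.
Transitive (axiom 4): no — w0 R w6 and w6 R w2, but not w0 R w2.
Reflexive (axiom T): no — w0 is not related to itself.
So F validates K, D; KD45 would additionally require R to be Euclidean and transitive. The strongest is D.

D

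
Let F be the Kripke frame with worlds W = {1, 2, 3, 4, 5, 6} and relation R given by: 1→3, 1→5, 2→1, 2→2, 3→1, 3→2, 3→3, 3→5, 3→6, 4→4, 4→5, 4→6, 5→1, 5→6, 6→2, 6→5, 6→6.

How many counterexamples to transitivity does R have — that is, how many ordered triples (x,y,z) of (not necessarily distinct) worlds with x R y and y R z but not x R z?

Enumerating: (1,3,1), (1,3,2), (1,3,6), (1,5,1), (1,5,6), (2,1,3), (2,1,5), (4,5,1), (4,6,2), (5,1,3), (5,1,5), (5,6,2), (5,6,5), (6,2,1), (6,5,1).

15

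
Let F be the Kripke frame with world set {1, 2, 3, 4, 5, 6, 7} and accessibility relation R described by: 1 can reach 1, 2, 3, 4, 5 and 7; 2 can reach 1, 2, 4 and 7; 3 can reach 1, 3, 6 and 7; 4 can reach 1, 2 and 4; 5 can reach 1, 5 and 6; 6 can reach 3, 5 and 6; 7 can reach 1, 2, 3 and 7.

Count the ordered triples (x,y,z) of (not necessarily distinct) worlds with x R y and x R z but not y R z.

26

Enumerating: (1,2,3), (1,2,5), (1,3,2), (1,3,4), (1,3,5), (1,4,3), (1,4,5), (1,4,7), (1,5,2), (1,5,3), (1,5,4), (1,5,7), … and 14 more.
Total: 26.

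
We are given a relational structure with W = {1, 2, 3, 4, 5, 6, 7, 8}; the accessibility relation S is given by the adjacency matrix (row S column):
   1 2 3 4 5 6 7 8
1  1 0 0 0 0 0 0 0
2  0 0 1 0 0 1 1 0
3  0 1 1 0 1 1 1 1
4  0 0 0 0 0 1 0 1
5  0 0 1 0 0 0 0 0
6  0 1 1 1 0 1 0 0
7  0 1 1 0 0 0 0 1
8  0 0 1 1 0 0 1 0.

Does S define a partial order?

No

Reflexive: no — 2 is not related to itself.
Transitive: no — 2 S 3 and 3 S 5, but not 2 S 5.
Antisymmetric: no — 2 S 3 and 3 S 2 with 2 ≠ 3.
So S is not a partial order.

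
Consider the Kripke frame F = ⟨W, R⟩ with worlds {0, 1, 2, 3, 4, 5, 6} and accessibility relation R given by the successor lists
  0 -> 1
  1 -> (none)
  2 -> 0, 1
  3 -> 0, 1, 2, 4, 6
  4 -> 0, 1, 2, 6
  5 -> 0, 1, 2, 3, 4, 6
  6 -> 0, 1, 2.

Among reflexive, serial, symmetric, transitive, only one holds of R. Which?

Reflexive: no — 0 is not related to itself.
Serial: no — 1 has no R-successor.
Symmetric: no — 0 R 1 but not 1 R 0.
Transitive: yes — every two-step R-path is closed by a direct edge.
Only transitive holds.

transitive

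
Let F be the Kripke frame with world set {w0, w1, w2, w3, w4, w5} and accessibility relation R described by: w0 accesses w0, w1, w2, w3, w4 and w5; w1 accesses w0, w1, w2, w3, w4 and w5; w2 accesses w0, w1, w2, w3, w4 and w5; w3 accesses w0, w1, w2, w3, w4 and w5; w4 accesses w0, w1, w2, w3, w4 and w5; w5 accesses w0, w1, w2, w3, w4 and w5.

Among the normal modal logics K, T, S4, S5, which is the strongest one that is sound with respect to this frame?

S5

Reflexive (axiom T): yes — every world is R-related to itself.
Transitive (axiom 4): yes — every two-step R-path is closed by a direct edge.
Euclidean (axiom 5): yes — any two successors of a common world are R-related.
So F validates K, T, S4, S5. The strongest is S5.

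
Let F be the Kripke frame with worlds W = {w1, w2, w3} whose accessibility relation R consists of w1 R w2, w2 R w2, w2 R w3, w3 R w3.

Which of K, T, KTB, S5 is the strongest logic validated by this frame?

K

Reflexive (axiom T): no — w1 is not related to itself.
Symmetric (axiom B): no — w1 R w2 but not w2 R w1.
Euclidean (axiom 5): no — w2 R w3 and w2 R w2, but not w3 R w2.
So F validates K; T would additionally require R to be reflexive. The strongest is K.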